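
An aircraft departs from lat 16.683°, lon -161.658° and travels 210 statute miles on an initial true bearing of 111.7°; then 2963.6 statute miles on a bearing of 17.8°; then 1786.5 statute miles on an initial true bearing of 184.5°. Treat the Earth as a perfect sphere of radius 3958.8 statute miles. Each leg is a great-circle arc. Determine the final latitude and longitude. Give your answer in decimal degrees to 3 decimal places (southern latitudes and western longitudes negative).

Apply the spherical direct solution leg by leg, carrying full precision between legs.
Leg 1: from (16.683°, -161.658°), δ = 210/3958.8 = 0.053046 rad, θ = 111.7° → φ = 15.539°, λ = -158.727°.
Leg 2: from (15.539°, -158.727°), δ = 2963.6/3958.8 = 0.748611 rad, θ = 17.8° → φ = 55.147°, λ = -137.376°.
Leg 3: from (55.147°, -137.376°), δ = 1786.5/3958.8 = 0.451273 rad, θ = 184.5° → φ = 29.341°, λ = -139.626°.

latitude 29.341°, longitude -139.626°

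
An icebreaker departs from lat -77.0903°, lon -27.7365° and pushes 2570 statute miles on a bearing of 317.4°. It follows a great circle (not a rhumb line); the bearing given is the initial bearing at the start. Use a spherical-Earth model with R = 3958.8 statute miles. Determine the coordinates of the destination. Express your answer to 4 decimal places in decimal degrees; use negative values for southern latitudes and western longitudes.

δ = 2570/3958.8 = 0.649187 rad (37.1957°).
Converting: φ₁ = -1.345480 rad, θ = 5.539675 rad.
sin φ₂ = sin φ₁ cos δ + cos φ₁ sin δ cos θ = (-0.974723)(0.796576) + (0.223415)(0.604539)(0.736097) = -0.677021
φ₂ = asin(-0.677021) = -0.743708 rad = -42.6113°.
Then Δλ = atan2(-0.091421, 0.136667) = -0.589569 rad, from sin θ sin δ cos φ₁ over cos δ − sin φ₁ sin φ₂.
λ₂ = -27.7365° + -33.7798° = -61.5163°.

latitude -42.6113°, longitude -61.5163°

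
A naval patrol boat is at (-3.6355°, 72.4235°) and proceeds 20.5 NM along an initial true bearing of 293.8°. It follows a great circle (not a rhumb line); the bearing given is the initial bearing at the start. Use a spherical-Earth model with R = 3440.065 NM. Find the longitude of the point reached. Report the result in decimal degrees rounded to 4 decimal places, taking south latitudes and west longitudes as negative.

Central angle δ = d/R = 0.005959 rad.
Converting: φ₁ = -0.063451 rad, θ = 5.127777 rad.
Applying the spherical law of cosines for sides, sin φ₂ = sin φ₁ cos δ + cos φ₁ sin δ cos θ = -0.061008, so φ₂ = -3.4977°.
Then Δλ = atan2(-0.005441, 0.996114) = -0.005463 rad, from sin θ sin δ cos φ₁ over cos δ − sin φ₁ sin φ₂.
λ₂ = λ₁ + Δλ = 72.1105°.

longitude 72.1105°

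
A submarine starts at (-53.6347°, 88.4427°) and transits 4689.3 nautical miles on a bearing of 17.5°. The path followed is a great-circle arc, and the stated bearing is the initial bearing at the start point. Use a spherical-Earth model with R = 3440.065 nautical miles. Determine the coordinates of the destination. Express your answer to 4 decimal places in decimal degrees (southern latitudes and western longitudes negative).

latitude 22.7882°, longitude 107.0547°

δ = 4689.3/3440.065 = 1.363143 rad (78.1023°).
With φ₁ = -53.6347° = -0.936102 rad and θ = 17.5° = 0.305433 rad:
Destination latitude: φ₂ = arcsin( sin φ₁ cos δ + cos φ₁ sin δ cos θ ) = arcsin(0.387326) = 22.7882°.
Δλ = atan2( sin θ sin δ cos φ₁ , cos δ − sin φ₁ sin φ₂ ) = atan2(0.174468, 0.518060) = 0.324841 rad = 18.6120°.
Hence λ₂ = 88.4427° + 18.6120° = 107.0547°.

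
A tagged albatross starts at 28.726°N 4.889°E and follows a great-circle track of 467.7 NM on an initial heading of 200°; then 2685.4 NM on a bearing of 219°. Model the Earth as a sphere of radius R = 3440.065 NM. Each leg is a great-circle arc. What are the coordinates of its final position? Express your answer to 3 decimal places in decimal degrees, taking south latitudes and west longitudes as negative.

Apply the spherical direct solution leg by leg, carrying full precision between legs.
Leg 1: from (28.726°, 4.889°), δ = 467.7/3440.065 = 0.135957 rad, θ = 200° → φ = 21.377°, λ = 2.036°.
Leg 2: from (21.377°, 2.036°), δ = 2685.4/3440.065 = 0.780625 rad, θ = 219° → φ = -14.496°, λ = -25.186°.

latitude -14.496°, longitude -25.186°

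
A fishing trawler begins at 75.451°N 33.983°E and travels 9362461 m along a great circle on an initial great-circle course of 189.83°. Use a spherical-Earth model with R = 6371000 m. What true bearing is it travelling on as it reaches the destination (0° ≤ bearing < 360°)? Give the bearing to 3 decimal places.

Central angle δ = d/R = 1.469543 rad.
Converting: φ₁ = 1.316868 rad, θ = 3.313159 rad.
Applying the spherical law of cosines for sides, sin φ₂ = sin φ₁ cos δ + cos φ₁ sin δ cos θ = -0.148413, so φ₂ = -8.535°.
Δλ = atan2( sin θ sin δ cos φ₁ , cos δ − sin φ₁ sin φ₂ ) = atan2(-0.042668, 0.244734) = -0.172609 rad = -9.890°.
λ₂ = λ₁ + Δλ = 24.093°.
The forward bearing on arrival equals the back-azimuth from the destination plus 180°.
Back-azimuth from P₂ (-8.535°, 24.093°) to P₁ (75.451°, 33.983°), with Δλ' = λ₁ − λ₂ = 9.890°: atan2( sin Δλ' cos φ₁ , cos φ₂ sin φ₁ − sin φ₂ cos φ₁ cos Δλ' ) = 2.486°.
Final bearing = (2.486° + 180°) mod 360° = 182.486°.

final bearing 182.486°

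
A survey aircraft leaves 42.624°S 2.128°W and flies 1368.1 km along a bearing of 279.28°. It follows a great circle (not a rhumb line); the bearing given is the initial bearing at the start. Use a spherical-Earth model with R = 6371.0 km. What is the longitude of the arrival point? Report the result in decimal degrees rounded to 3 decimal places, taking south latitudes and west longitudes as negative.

longitude -17.948°

δ = 1368.1/6371 = 0.214739 rad (12.3036°).
With φ₁ = -42.624° = -0.743929 rad and θ = 279.28° = 4.874356 rad:
Destination latitude: φ₂ = arcsin( sin φ₁ cos δ + cos φ₁ sin δ cos θ ) = arcsin(-0.636346) = -39.520°.
Δλ = atan2( sin θ sin δ cos φ₁ , cos δ − sin φ₁ sin φ₂ ) = atan2(-0.154744, 0.546109) = -0.276119 rad = -15.820°.
Hence λ₂ = -2.128° + -15.820° = -17.948°.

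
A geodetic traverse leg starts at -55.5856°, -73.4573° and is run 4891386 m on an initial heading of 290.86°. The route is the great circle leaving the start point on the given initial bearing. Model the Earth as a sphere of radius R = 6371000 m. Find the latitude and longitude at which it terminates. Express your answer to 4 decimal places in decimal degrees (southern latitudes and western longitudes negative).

latitude -26.9857°, longitude -120.2012°

Angular distance δ = d/R = 4891386 / 6371000 = 0.767758 rad.
With φ₁ = -55.5856° = -0.970152 rad and θ = 290.86° = 5.076465 rad:
Applying the spherical law of cosines for sides, sin φ₂ = sin φ₁ cos δ + cos φ₁ sin δ cos θ = -0.453769, so φ₂ = -26.9857°.
Δλ = atan2( sin θ sin δ cos φ₁ , cos δ − sin φ₁ sin φ₂ ) = atan2(-0.366798, 0.345123) = -0.815834 rad = -46.7439°.
Hence λ₂ = -73.4573° + -46.7439° = -120.2012°.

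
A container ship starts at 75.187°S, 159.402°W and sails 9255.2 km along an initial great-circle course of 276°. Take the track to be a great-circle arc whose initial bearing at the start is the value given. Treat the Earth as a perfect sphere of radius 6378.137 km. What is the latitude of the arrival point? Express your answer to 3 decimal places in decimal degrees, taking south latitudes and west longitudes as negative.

latitude -5.102°

Central angle δ = d/R = 1.451082 rad.
Start latitude φ₁ = -1.312261 rad; initial bearing θ = 4.817109 rad.
sin φ₂ = sin φ₁ cos δ + cos φ₁ sin δ cos θ = (-0.966765)(0.119429) + (0.255665)(0.992843)(0.104528) = -0.088926
φ₂ = asin(-0.088926) = -0.089044 rad = -5.102°.
For the longitude increment, Δλ = atan2( sin θ sin δ cos φ₁, cos δ − sin φ₁ sin φ₂ ) = atan2(-0.252445, 0.033458) = -82.450°.
λ₂ = -159.402° + -82.450° = -241.852°, normalized to (−180°, 180°] → 118.148°.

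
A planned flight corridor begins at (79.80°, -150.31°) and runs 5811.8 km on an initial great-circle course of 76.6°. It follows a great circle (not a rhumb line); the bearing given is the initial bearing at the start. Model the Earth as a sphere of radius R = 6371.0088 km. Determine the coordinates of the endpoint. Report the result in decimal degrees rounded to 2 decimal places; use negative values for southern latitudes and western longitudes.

The arc subtends δ = 5811.8/6371.0088 = 0.912226 rad at the centre.
With φ₁ = 79.80° = 1.392773 rad and θ = 76.6° = 1.336922 rad:
Destination latitude: φ₂ = arcsin( sin φ₁ cos δ + cos φ₁ sin δ cos θ ) = arcsin(0.634771) = 39.40°.
Then Δλ = atan2(0.136238, -0.012752) = 1.664127 rad, from sin θ sin δ cos φ₁ over cos δ − sin φ₁ sin φ₂.
Hence λ₂ = -150.31° + 95.35° = -54.96°.

latitude 39.40°, longitude -54.96°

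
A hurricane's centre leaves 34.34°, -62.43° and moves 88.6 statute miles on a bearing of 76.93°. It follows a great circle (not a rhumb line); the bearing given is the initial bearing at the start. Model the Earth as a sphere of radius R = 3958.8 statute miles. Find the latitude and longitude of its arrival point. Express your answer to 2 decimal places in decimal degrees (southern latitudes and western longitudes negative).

Central angle δ = d/R = 0.022381 rad.
With φ₁ = 34.34° = 0.599346 rad and θ = 76.93° = 1.342682 rad:
sin φ₂ = sin φ₁ cos δ + cos φ₁ sin δ cos θ = (0.564103)(0.999750) + (0.825705)(0.022379)(0.226141) = 0.568140
φ₂ = asin(0.568140) = 0.604244 rad = 34.62°.
Then Δλ = atan2(0.017999, 0.679260) = 0.026492 rad, from sin θ sin δ cos φ₁ over cos δ − sin φ₁ sin φ₂.
λ₂ = -62.43° + 1.52° = -60.91°.

latitude 34.62°, longitude -60.91°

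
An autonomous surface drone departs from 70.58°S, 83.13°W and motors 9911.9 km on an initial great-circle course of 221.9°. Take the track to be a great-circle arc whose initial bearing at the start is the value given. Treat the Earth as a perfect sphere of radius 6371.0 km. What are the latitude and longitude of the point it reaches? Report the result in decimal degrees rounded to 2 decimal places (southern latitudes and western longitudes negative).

δ = 9911.9/6371 = 1.555784 rad (89.1399°).
Converting: φ₁ = -1.231853 rad, θ = 3.872886 rad.
Destination latitude: φ₂ = arcsin( sin φ₁ cos δ + cos φ₁ sin δ cos θ ) = arcsin(-0.261606) = -15.17°.
Then Δλ = atan2(-0.222023, -0.231711) = -2.377543 rad, from sin θ sin δ cos φ₁ over cos δ − sin φ₁ sin φ₂.
λ₂ = -83.13° + -136.22° = -219.35°, normalized to (−180°, 180°] → 140.65°.

latitude -15.17°, longitude 140.65°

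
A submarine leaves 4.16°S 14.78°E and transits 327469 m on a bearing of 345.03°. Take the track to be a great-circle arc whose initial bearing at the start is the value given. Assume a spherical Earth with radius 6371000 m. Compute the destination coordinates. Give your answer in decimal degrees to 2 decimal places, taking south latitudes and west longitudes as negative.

The arc subtends δ = 327469/6371000 = 0.051400 rad at the centre.
Converting: φ₁ = -0.072606 rad, θ = 6.021910 rad.
sin φ₂ = sin φ₁ cos δ + cos φ₁ sin δ cos θ = (-0.072542)(0.998679) + (0.997365)(0.051377)(0.966061) = -0.022943
φ₂ = asin(-0.022943) = -0.022945 rad = -1.31°.
For the longitude increment, Δλ = atan2( sin θ sin δ cos φ₁, cos δ − sin φ₁ sin φ₂ ) = atan2(-0.013236, 0.997015) = -0.76°.
Hence λ₂ = 14.78° + -0.76° = 14.02°.

latitude -1.31°, longitude 14.02°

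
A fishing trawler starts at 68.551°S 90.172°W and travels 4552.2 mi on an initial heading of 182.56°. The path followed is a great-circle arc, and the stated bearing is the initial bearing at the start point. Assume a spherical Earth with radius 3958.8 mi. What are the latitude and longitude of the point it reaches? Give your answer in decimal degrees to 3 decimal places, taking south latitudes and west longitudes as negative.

latitude -45.538°, longitude 93.165°

Central angle δ = d/R = 1.149894 rad.
Converting: φ₁ = -1.196441 rad, θ = 3.186273 rad.
Destination latitude: φ₂ = arcsin( sin φ₁ cos δ + cos φ₁ sin δ cos θ ) = arcsin(-0.713711) = -45.538°.
Δλ = atan2( sin θ sin δ cos φ₁ , cos δ − sin φ₁ sin φ₂ ) = atan2(-0.014907, -0.255698) = -3.083358 rad = -176.663°.
λ₂ = -90.172° + -176.663° = -266.835°, normalized to (−180°, 180°] → 93.165°.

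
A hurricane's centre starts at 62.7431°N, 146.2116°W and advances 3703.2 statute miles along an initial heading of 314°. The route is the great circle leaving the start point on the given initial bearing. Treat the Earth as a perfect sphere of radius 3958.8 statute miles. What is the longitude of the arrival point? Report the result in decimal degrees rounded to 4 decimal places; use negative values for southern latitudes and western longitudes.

Angular distance δ = d/R = 3703.2 / 3958.8 = 0.935435 rad.
Converting: φ₁ = 1.095074 rad, θ = 5.480334 rad.
Destination latitude: φ₂ = arcsin( sin φ₁ cos δ + cos φ₁ sin δ cos θ ) = arcsin(0.783628) = 51.5940°.
Δλ = atan2( sin θ sin δ cos φ₁ , cos δ − sin φ₁ sin φ₂ ) = atan2(-0.265155, -0.103147) = -1.941791 rad = -111.2564°.
λ₂ = -146.2116° + -111.2564° = -257.4680°, normalized to (−180°, 180°] → 102.5320°.

longitude 102.5320°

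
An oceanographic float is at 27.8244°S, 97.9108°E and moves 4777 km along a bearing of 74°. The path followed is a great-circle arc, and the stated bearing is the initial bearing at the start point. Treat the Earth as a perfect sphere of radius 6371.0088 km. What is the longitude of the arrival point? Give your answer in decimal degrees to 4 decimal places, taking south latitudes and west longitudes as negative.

Central angle δ = d/R = 0.749803 rad.
With φ₁ = -27.8244° = -0.485627 rad and θ = 74° = 1.291544 rad:
sin φ₂ = sin φ₁ cos δ + cos φ₁ sin δ cos θ = (-0.466763)(0.731823) + (0.884382)(0.681494)(0.275637) = -0.175461
φ₂ = asin(-0.175461) = -0.176374 rad = -10.1055°.
For the longitude increment, Δλ = atan2( sin θ sin δ cos φ₁, cos δ − sin φ₁ sin φ₂ ) = atan2(0.579354, 0.649924) = 41.7144°.
Hence λ₂ = 97.9108° + 41.7144° = 139.6252°.

longitude 139.6252°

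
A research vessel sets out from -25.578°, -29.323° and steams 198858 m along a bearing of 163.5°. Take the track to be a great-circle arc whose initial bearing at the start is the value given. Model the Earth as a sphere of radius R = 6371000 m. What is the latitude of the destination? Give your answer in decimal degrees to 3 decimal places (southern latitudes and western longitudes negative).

latitude -27.292°

The arc subtends δ = 198858/6371000 = 0.031213 rad at the centre.
With φ₁ = -25.578° = -0.446420 rad and θ = 163.5° = 2.853613 rad:
sin φ₂ = sin φ₁ cos δ + cos φ₁ sin δ cos θ = (-0.431739)(0.999513) + (0.901998)(0.031208)(-0.958820) = -0.458519
φ₂ = asin(-0.458519) = -0.476328 rad = -27.292°.
For the longitude increment, Δλ = atan2( sin θ sin δ cos φ₁, cos δ − sin φ₁ sin φ₂ ) = atan2(0.007995, 0.801552) = 0.571°.
λ₂ = -29.323° + 0.571° = -28.752°.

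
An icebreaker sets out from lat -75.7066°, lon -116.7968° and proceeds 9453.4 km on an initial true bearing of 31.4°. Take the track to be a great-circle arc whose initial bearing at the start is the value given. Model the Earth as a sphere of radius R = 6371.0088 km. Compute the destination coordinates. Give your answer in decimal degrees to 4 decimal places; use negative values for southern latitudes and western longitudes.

latitude 7.2242°, longitude -85.2501°

Central angle δ = d/R = 1.483815 rad.
Converting: φ₁ = -1.321329 rad, θ = 0.548033 rad.
sin φ₂ = sin φ₁ cos δ + cos φ₁ sin δ cos θ = (-0.969044)(0.086871) + (0.246887)(0.996220)(0.853551) = 0.125752
φ₂ = asin(0.125752) = 0.126086 rad = 7.2242°.
Then Δλ = atan2(0.128144, 0.208731) = 0.550594 rad, from sin θ sin δ cos φ₁ over cos δ − sin φ₁ sin φ₂.
λ₂ = λ₁ + Δλ = -85.2501°.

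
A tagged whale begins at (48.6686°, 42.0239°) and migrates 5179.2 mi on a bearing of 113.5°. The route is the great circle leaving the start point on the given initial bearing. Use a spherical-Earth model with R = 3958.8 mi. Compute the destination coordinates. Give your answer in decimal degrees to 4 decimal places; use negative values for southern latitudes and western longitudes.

δ = 5179.2/3958.8 = 1.308275 rad (74.9586°).
With φ₁ = 48.6686° = 0.849427 rad and θ = 113.5° = 1.980949 rad:
sin φ₂ = sin φ₁ cos δ + cos φ₁ sin δ cos θ = (0.750902)(0.259516) + (0.660413)(0.965739)(-0.398749) = -0.059446
φ₂ = asin(-0.059446) = -0.059481 rad = -3.4080°.
Then Δλ = atan2(0.584889, 0.304154) = 1.091261 rad, from sin θ sin δ cos φ₁ over cos δ − sin φ₁ sin φ₂.
λ₂ = 42.0239° + 62.5247° = 104.5486°.

latitude -3.4080°, longitude 104.5486°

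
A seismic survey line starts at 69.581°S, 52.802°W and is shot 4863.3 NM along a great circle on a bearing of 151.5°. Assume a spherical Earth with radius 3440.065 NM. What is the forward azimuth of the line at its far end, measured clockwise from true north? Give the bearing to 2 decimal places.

final bearing 10.74°

Central angle δ = d/R = 1.413723 rad.
Start latitude φ₁ = -1.214418 rad; initial bearing θ = 2.644174 rad.
Applying the spherical law of cosines for sides, sin φ₂ = sin φ₁ cos δ + cos φ₁ sin δ cos θ = -0.449429, so φ₂ = -26.707°.
Then Δλ = atan2(0.164423, -0.264762) = 2.585858 rad, from sin θ sin δ cos φ₁ over cos δ − sin φ₁ sin φ₂.
λ₂ = λ₁ + Δλ = 95.357°.
The forward bearing on arrival equals the back-azimuth from the destination plus 180°.
Back-azimuth from P₂ (-26.71°, 95.36°) to P₁ (-69.58°, -52.80°), with Δλ' = λ₁ − λ₂ = -148.16°: atan2( sin Δλ' cos φ₁ , cos φ₂ sin φ₁ − sin φ₂ cos φ₁ cos Δλ' ) = 190.74°.
Final bearing = (190.74° + 180°) mod 360° = 10.74°.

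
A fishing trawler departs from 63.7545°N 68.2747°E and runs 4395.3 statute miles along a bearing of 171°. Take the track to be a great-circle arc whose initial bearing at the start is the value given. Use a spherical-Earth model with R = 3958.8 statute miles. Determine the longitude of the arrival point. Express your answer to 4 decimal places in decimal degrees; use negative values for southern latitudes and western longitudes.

δ = 4395.3/3958.8 = 1.110261 rad (63.6133°).
Converting: φ₁ = 1.112726 rad, θ = 2.984513 rad.
sin φ₂ = sin φ₁ cos δ + cos φ₁ sin δ cos θ = (0.896907)(0.444428) + (0.442218)(0.895815)(-0.987688) = 0.007342
φ₂ = asin(0.007342) = 0.007343 rad = 0.4207°.
Δλ = atan2( sin θ sin δ cos φ₁ , cos δ − sin φ₁ sin φ₂ ) = atan2(0.061971, 0.437842) = 0.140603 rad = 8.0560°.
λ₂ = λ₁ + Δλ = 76.3307°.

longitude 76.3307°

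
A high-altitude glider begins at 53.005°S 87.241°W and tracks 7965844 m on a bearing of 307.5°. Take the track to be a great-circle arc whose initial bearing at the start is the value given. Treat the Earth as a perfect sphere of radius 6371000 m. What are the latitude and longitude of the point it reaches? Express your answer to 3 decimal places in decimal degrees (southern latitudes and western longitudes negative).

δ = 7965844/6371000 = 1.250329 rad (71.6386°).
Start latitude φ₁ = -0.925112 rad; initial bearing θ = 5.366887 rad.
Applying the spherical law of cosines for sides, sin φ₂ = sin φ₁ cos δ + cos φ₁ sin δ cos θ = 0.096074, so φ₂ = 5.513°.
Δλ = atan2( sin θ sin δ cos φ₁ , cos δ − sin φ₁ sin φ₂ ) = atan2(-0.453092, 0.391744) = -0.857886 rad = -49.153°.
λ₂ = -87.241° + -49.153° = -136.394°.

latitude 5.513°, longitude -136.394°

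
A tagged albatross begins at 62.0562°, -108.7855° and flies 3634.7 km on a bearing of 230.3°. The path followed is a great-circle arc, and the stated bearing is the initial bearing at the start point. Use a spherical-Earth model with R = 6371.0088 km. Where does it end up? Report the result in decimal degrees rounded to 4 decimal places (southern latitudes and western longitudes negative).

δ = 3634.7/6371.0088 = 0.570506 rad (32.6876°).
Start latitude φ₁ = 1.083085 rad; initial bearing θ = 4.019493 rad.
sin φ₂ = sin φ₁ cos δ + cos φ₁ sin δ cos θ = (0.883408)(0.841628) + (0.468605)(0.540058)(-0.638768) = 0.581845
φ₂ = asin(0.581845) = 0.620995 rad = 35.5804°.
For the longitude increment, Δλ = atan2( sin θ sin δ cos φ₁, cos δ − sin φ₁ sin φ₂ ) = atan2(-0.194715, 0.327622) = -30.7243°.
Hence λ₂ = -108.7855° + -30.7243° = -139.5098°.

latitude 35.5804°, longitude -139.5098°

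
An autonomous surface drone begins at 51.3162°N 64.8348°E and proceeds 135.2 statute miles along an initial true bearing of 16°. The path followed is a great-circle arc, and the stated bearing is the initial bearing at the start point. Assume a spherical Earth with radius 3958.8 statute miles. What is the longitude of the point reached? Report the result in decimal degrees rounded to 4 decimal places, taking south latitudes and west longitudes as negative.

Angular distance δ = d/R = 135.2 / 3958.8 = 0.034152 rad.
With φ₁ = 51.3162° = 0.895637 rad and θ = 16° = 0.279253 rad:
Destination latitude: φ₂ = arcsin( sin φ₁ cos δ + cos φ₁ sin δ cos θ ) = arcsin(0.800667) = 53.1938°.
For the longitude increment, Δλ = atan2( sin θ sin δ cos φ₁, cos δ − sin φ₁ sin φ₂ ) = atan2(0.005883, 0.374411) = 0.9001°.
λ₂ = 64.8348° + 0.9001° = 65.7349°.

longitude 65.7349°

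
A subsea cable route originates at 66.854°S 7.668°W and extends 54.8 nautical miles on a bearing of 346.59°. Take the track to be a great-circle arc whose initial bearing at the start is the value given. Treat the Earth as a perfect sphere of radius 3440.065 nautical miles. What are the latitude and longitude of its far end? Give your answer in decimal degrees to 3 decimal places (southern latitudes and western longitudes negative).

The arc subtends δ = 54.8/3440.065 = 0.015930 rad at the centre.
Converting: φ₁ = -1.166822 rad, θ = 6.049137 rad.
sin φ₂ = sin φ₁ cos δ + cos φ₁ sin δ cos θ = (-0.919506)(0.999873) + (0.393075)(0.015929)(0.972735) = -0.913299
φ₂ = asin(-0.913299) = -1.151311 rad = -65.965°.
For the longitude increment, Δλ = atan2( sin θ sin δ cos φ₁, cos δ − sin φ₁ sin φ₂ ) = atan2(-0.001452, 0.160089) = -0.520°.
λ₂ = -7.668° + -0.520° = -8.188°.

latitude -65.965°, longitude -8.188°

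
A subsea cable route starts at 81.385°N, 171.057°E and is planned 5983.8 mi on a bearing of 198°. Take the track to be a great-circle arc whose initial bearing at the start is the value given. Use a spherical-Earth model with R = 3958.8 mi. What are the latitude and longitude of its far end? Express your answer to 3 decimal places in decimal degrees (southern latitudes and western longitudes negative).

The arc subtends δ = 5983.8/3958.8 = 1.511519 rad at the centre.
Start latitude φ₁ = 1.420436 rad; initial bearing θ = 3.455752 rad.
Destination latitude: φ₂ = arcsin( sin φ₁ cos δ + cos φ₁ sin δ cos θ ) = arcsin(-0.083638) = -4.798°.
Then Δλ = atan2(-0.046208, 0.141937) = -0.314729 rad, from sin θ sin δ cos φ₁ over cos δ − sin φ₁ sin φ₂.
λ₂ = 171.057° + -18.033° = 153.024°.

latitude -4.798°, longitude 153.024°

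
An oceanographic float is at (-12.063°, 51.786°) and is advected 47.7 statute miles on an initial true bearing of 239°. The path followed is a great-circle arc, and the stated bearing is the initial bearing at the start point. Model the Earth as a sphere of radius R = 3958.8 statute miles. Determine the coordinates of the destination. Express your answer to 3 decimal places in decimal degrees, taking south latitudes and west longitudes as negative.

The arc subtends δ = 47.7/3958.8 = 0.012049 rad at the centre.
With φ₁ = -12.063° = -0.210539 rad and θ = 239° = 4.171337 rad:
Applying the spherical law of cosines for sides, sin φ₂ = sin φ₁ cos δ + cos φ₁ sin δ cos θ = -0.215040, so φ₂ = -12.418°.
Δλ = atan2( sin θ sin δ cos φ₁ , cos δ − sin φ₁ sin φ₂ ) = atan2(-0.010100, 0.954987) = -0.010575 rad = -0.606°.
λ₂ = λ₁ + Δλ = 51.180°.

latitude -12.418°, longitude 51.180°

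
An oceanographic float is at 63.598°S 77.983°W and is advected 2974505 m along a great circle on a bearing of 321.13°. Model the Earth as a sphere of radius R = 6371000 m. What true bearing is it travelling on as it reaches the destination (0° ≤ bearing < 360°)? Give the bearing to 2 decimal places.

The arc subtends δ = 2974505/6371000 = 0.466882 rad at the centre.
Converting: φ₁ = -1.109994 rad, θ = 5.604776 rad.
Destination latitude: φ₂ = arcsin( sin φ₁ cos δ + cos φ₁ sin δ cos θ ) = arcsin(-0.644007) = -40.091°.
For the longitude increment, Δλ = atan2( sin θ sin δ cos φ₁, cos δ − sin φ₁ sin φ₂ ) = atan2(-0.125603, 0.316141) = -21.668°.
λ₂ = λ₁ + Δλ = -99.651°.
The forward bearing on arrival equals the back-azimuth from the destination plus 180°.
Back-azimuth from P₂ (-40.09°, -99.65°) to P₁ (-63.60°, -77.98°), with Δλ' = λ₁ − λ₂ = 21.67°: atan2( sin Δλ' cos φ₁ , cos φ₂ sin φ₁ − sin φ₂ cos φ₁ cos Δλ' ) = 158.61°.
Final bearing = (158.61° + 180°) mod 360° = 338.61°.

final bearing 338.61°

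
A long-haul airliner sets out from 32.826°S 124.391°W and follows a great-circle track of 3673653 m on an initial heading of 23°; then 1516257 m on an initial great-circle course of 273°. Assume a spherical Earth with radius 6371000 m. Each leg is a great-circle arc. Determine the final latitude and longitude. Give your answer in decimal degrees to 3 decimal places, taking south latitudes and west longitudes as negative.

latitude -1.115°, longitude -125.704°

Apply the spherical direct solution leg by leg, carrying full precision between legs.
Leg 1: from (-32.826°, -124.391°), δ = 3673653/6371000 = 0.576621 rad, θ = 23° → φ = -1.875°, λ = -112.085°.
Leg 2: from (-1.875°, -112.085°), δ = 1516257/6371000 = 0.237994 rad, θ = 273° → φ = -1.115°, λ = -125.704°.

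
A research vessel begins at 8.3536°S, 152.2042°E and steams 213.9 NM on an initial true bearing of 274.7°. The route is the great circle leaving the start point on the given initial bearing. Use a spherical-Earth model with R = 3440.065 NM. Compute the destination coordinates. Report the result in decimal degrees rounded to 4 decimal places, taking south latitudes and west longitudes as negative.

latitude -8.0457°, longitude 148.6183°

The arc subtends δ = 213.9/3440.065 = 0.062179 rad at the centre.
Start latitude φ₁ = -0.145798 rad; initial bearing θ = 4.794419 rad.
sin φ₂ = sin φ₁ cos δ + cos φ₁ sin δ cos θ = (-0.145282)(0.998068) + (0.989390)(0.062139)(0.081939) = -0.139964
φ₂ = asin(-0.139964) = -0.140425 rad = -8.0457°.
Then Δλ = atan2(-0.061273, 0.977733) = -0.062587 rad, from sin θ sin δ cos φ₁ over cos δ − sin φ₁ sin φ₂.
λ₂ = 152.2042° + -3.5859° = 148.6183°.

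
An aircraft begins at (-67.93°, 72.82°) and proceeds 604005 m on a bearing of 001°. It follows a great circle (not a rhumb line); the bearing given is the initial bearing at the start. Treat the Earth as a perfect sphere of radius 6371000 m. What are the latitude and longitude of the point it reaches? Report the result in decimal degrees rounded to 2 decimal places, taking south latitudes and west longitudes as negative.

The arc subtends δ = 604005/6371000 = 0.094805 rad at the centre.
Start latitude φ₁ = -1.185602 rad; initial bearing θ = 0.017453 rad.
sin φ₂ = sin φ₁ cos δ + cos φ₁ sin δ cos θ = (-0.926725)(0.995509) + (0.375739)(0.094663)(0.999848) = -0.887001
φ₂ = asin(-0.887001) = -1.090809 rad = -62.50°.
Then Δλ = atan2(0.000621, 0.173503) = 0.003578 rad, from sin θ sin δ cos φ₁ over cos δ − sin φ₁ sin φ₂.
Hence λ₂ = 72.82° + 0.20° = 73.02°.

latitude -62.50°, longitude 73.02°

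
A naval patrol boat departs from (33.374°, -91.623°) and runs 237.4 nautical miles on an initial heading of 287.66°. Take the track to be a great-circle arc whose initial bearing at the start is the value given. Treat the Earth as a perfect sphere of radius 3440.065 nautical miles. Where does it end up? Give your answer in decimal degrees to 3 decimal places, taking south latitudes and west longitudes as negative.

latitude 34.490°, longitude -96.195°

Angular distance δ = d/R = 237.4 / 3440.065 = 0.069010 rad.
Start latitude φ₁ = 0.582486 rad; initial bearing θ = 5.020614 rad.
sin φ₂ = sin φ₁ cos δ + cos φ₁ sin δ cos θ = (0.550102)(0.997620) + (0.835098)(0.068956)(0.303368) = 0.566262
φ₂ = asin(0.566262) = 0.601963 rad = 34.490°.
Δλ = atan2( sin θ sin δ cos φ₁ , cos δ − sin φ₁ sin φ₂ ) = atan2(-0.054871, 0.686118) = -0.079803 rad = -4.572°.
λ₂ = -91.623° + -4.572° = -96.195°.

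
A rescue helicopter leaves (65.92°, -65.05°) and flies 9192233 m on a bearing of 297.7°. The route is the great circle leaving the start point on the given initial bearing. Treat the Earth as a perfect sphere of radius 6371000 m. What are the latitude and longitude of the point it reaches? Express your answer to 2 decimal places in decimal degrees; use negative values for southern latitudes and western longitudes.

latitude 17.74°, longitude -177.83°

The arc subtends δ = 9192233/6371000 = 1.442824 rad at the centre.
Converting: φ₁ = 1.150521 rad, θ = 5.195845 rad.
Destination latitude: φ₂ = arcsin( sin φ₁ cos δ + cos φ₁ sin δ cos θ ) = arcsin(0.304627) = 17.74°.
Then Δλ = atan2(-0.358297, -0.150494) = -1.968447 rad, from sin θ sin δ cos φ₁ over cos δ − sin φ₁ sin φ₂.
λ₂ = -65.05° + -112.78° = -177.83°.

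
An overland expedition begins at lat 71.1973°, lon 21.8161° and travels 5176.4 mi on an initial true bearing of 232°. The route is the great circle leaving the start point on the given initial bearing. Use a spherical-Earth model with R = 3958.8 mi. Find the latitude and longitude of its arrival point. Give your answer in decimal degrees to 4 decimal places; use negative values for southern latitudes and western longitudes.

δ = 5176.4/3958.8 = 1.307568 rad (74.9181°).
Start latitude φ₁ = 1.242627 rad; initial bearing θ = 4.049164 rad.
Destination latitude: φ₂ = arcsin( sin φ₁ cos δ + cos φ₁ sin δ cos θ ) = arcsin(0.054714) = 3.1365°.
Then Δλ = atan2(-0.245236, 0.208405) = -0.866410 rad, from sin θ sin δ cos φ₁ over cos δ − sin φ₁ sin φ₂.
Hence λ₂ = 21.8161° + -49.6416° = -27.8255°.

latitude 3.1365°, longitude -27.8255°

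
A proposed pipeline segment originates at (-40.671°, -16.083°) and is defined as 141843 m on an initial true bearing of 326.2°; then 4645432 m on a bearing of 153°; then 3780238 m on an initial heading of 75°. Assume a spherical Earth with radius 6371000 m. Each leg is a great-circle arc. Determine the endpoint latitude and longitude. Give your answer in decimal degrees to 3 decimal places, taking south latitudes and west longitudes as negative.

latitude -46.151°, longitude 91.266°

Apply the spherical direct solution leg by leg, carrying full precision between legs.
Leg 1: from (-40.671°, -16.083°), δ = 141843/6371000 = 0.022264 rad, θ = 326.2° → φ = -39.607°, λ = -17.004°.
Leg 2: from (-39.607°, -17.004°), δ = 4645432/6371000 = 0.729153 rad, θ = 153° → φ = -68.871°, λ = 40.040°.
Leg 3: from (-68.871°, 40.040°), δ = 3780238/6371000 = 0.593351 rad, θ = 75° → φ = -46.151°, λ = 91.266°.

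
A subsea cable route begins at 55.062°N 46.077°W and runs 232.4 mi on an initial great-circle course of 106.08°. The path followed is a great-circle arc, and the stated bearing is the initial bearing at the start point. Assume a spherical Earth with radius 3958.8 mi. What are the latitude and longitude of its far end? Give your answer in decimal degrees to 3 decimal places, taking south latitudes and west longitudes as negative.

δ = 232.4/3958.8 = 0.058705 rad (3.3635°).
With φ₁ = 55.062° = 0.961013 rad and θ = 106.08° = 1.851445 rad:
Applying the spherical law of cosines for sides, sin φ₂ = sin φ₁ cos δ + cos φ₁ sin δ cos θ = 0.809054, so φ₂ = 54.004°.
Δλ = atan2( sin θ sin δ cos φ₁ , cos δ − sin φ₁ sin φ₂ ) = atan2(0.032286, 0.335038) = 0.096068 rad = 5.504°.
Hence λ₂ = -46.077° + 5.504° = -40.573°.

latitude 54.004°, longitude -40.573°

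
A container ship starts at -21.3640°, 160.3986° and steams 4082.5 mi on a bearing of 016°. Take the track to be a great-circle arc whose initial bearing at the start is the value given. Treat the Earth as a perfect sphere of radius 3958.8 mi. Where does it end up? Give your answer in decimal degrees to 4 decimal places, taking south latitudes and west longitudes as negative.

latitude 35.5125°, longitude 177.2877°

Angular distance δ = d/R = 4082.5 / 3958.8 = 1.031247 rad.
With φ₁ = -21.3640° = -0.372872 rad and θ = 16° = 0.279253 rad:
sin φ₂ = sin φ₁ cos δ + cos φ₁ sin δ cos θ = (-0.364292)(0.513750) + (0.931285)(0.857940)(0.961262) = 0.580881
φ₂ = asin(0.580881) = 0.619810 rad = 35.5125°.
Δλ = atan2( sin θ sin δ cos φ₁ , cos δ − sin φ₁ sin φ₂ ) = atan2(0.220231, 0.725360) = 0.294771 rad = 16.8891°.
λ₂ = λ₁ + Δλ = 177.2877°.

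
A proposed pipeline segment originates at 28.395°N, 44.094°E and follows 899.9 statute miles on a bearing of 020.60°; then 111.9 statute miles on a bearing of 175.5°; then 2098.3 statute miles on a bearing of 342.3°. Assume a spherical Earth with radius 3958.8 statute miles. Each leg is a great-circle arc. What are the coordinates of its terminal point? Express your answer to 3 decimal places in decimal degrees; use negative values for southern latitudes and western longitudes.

latitude 66.385°, longitude 27.675°

Apply the spherical direct solution leg by leg, carrying full precision between legs.
Leg 1: from (28.395°, 44.094°), δ = 899.9/3958.8 = 0.227316 rad, θ = 20.6° → φ = 40.458°, λ = 50.076°.
Leg 2: from (40.458°, 50.076°), δ = 111.9/3958.8 = 0.028266 rad, θ = 175.5° → φ = 38.843°, λ = 50.239°.
Leg 3: from (38.843°, 50.239°), δ = 2098.3/3958.8 = 0.530034 rad, θ = 342.3° → φ = 66.385°, λ = 27.675°.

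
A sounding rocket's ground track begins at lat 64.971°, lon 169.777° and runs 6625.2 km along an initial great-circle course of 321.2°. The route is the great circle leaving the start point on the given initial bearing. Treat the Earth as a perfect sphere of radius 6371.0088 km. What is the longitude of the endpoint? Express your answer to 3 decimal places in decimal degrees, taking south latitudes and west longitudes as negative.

The arc subtends δ = 6625.2/6371.0088 = 1.039898 rad at the centre.
With φ₁ = 64.971° = 1.133958 rad and θ = 321.2° = 5.605998 rad:
Destination latitude: φ₂ = arcsin( sin φ₁ cos δ + cos φ₁ sin δ cos θ ) = arcsin(0.743097) = 47.996°.
For the longitude increment, Δλ = atan2( sin θ sin δ cos φ₁, cos δ − sin φ₁ sin φ₂ ) = atan2(-0.228611, -0.167008) = -126.149°.
Hence λ₂ = 169.777° + -126.149° = 43.628°.

longitude 43.628°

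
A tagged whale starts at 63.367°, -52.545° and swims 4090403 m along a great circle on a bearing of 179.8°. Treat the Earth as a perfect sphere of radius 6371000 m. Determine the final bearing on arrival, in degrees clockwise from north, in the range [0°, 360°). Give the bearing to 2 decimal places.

final bearing 179.90°

Central angle δ = d/R = 0.642035 rad.
Converting: φ₁ = 1.105963 rad, θ = 3.138102 rad.
sin φ₂ = sin φ₁ cos δ + cos φ₁ sin δ cos θ = (0.893896)(0.800879) + (0.448274)(0.598826)(-0.999994) = 0.447466
φ₂ = asin(0.447466) = 0.463930 rad = 26.581°.
Then Δλ = atan2(0.000937, 0.400891) = 0.002337 rad, from sin θ sin δ cos φ₁ over cos δ − sin φ₁ sin φ₂.
λ₂ = λ₁ + Δλ = -52.411°.
The forward bearing on arrival equals the back-azimuth from the destination plus 180°.
Back-azimuth from P₂ (26.58°, -52.41°) to P₁ (63.37°, -52.55°), with Δλ' = λ₁ − λ₂ = -0.13°: atan2( sin Δλ' cos φ₁ , cos φ₂ sin φ₁ − sin φ₂ cos φ₁ cos Δλ' ) = 359.90°.
Final bearing = (359.90° + 180°) mod 360° = 179.90°.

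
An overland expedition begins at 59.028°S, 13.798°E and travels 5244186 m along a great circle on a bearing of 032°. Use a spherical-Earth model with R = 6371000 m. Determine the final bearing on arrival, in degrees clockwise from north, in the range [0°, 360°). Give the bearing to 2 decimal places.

The arc subtends δ = 5244186/6371000 = 0.823134 rad at the centre.
Start latitude φ₁ = -1.030233 rad; initial bearing θ = 0.558505 rad.
Applying the spherical law of cosines for sides, sin φ₂ = sin φ₁ cos δ + cos φ₁ sin δ cos θ = -0.262962, so φ₂ = -15.246°.
For the longitude increment, Δλ = atan2( sin θ sin δ cos φ₁, cos δ − sin φ₁ sin φ₂ ) = atan2(0.199970, 0.454458) = 23.750°.
Hence λ₂ = 13.798° + 23.750° = 37.548°.
The forward bearing on arrival equals the back-azimuth from the destination plus 180°.
Back-azimuth from P₂ (-15.25°, 37.55°) to P₁ (-59.03°, 13.80°), with Δλ' = λ₁ − λ₂ = -23.75°: atan2( sin Δλ' cos φ₁ , cos φ₂ sin φ₁ − sin φ₂ cos φ₁ cos Δλ' ) = 196.42°.
Final bearing = (196.42° + 180°) mod 360° = 16.42°.

final bearing 16.42°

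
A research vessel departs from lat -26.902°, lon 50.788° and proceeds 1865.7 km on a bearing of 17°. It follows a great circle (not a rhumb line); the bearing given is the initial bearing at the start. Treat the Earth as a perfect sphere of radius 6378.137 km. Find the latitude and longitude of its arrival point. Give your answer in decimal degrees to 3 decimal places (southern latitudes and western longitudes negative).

latitude -10.797°, longitude 55.712°

Central angle δ = d/R = 0.292515 rad.
Start latitude φ₁ = -0.469528 rad; initial bearing θ = 0.296706 rad.
Destination latitude: φ₂ = arcsin( sin φ₁ cos δ + cos φ₁ sin δ cos θ ) = arcsin(-0.187327) = -10.797°.
For the longitude increment, Δλ = atan2( sin θ sin δ cos φ₁, cos δ − sin φ₁ sin φ₂ ) = atan2(0.075185, 0.872763) = 4.924°.
λ₂ = λ₁ + Δλ = 55.712°.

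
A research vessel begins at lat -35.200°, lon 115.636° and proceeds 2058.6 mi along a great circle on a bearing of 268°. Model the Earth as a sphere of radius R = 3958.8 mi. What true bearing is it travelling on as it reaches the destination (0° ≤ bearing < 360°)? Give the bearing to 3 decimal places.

Angular distance δ = d/R = 2058.6 / 3958.8 = 0.520006 rad.
With φ₁ = -35.200° = -0.614356 rad and θ = 268° = 4.677482 rad:
Applying the spherical law of cosines for sides, sin φ₂ = sin φ₁ cos δ + cos φ₁ sin δ cos θ = -0.514407, so φ₂ = -30.958°.
Then Δλ = atan2(-0.405780, 0.571295) = -0.617593 rad, from sin θ sin δ cos φ₁ over cos δ − sin φ₁ sin φ₂.
Hence λ₂ = 115.636° + -35.385° = 80.251°.
The forward bearing on arrival equals the back-azimuth from the destination plus 180°.
Back-azimuth from P₂ (-30.958°, 80.251°) to P₁ (-35.200°, 115.636°), with Δλ' = λ₁ − λ₂ = 35.385°: atan2( sin Δλ' cos φ₁ , cos φ₂ sin φ₁ − sin φ₂ cos φ₁ cos Δλ' ) = 107.767°.
Final bearing = (107.767° + 180°) mod 360° = 287.767°.

final bearing 287.767°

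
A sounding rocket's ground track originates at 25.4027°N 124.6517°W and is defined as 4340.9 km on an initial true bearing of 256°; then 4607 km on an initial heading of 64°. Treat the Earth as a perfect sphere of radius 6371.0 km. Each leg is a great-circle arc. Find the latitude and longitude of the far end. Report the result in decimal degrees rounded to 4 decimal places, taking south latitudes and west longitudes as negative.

latitude 25.5373°, longitude -121.9642°

Apply the spherical direct solution leg by leg, carrying full precision between legs.
Leg 1: from (25.4027°, -124.6517°), δ = 4340.9/6371 = 0.681353 rad, θ = 256° → φ = 11.2772°, λ = -163.1995°.
Leg 2: from (11.2772°, -163.1995°), δ = 4607/6371 = 0.723120 rad, θ = 64° → φ = 25.5373°, λ = -121.9642°.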